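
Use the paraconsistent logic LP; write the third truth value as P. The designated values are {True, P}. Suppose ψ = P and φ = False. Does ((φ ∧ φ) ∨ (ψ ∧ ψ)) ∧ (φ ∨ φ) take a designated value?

No

φ ∧ φ = False ∧ False = False
ψ ∧ ψ = P ∧ P = P
(φ ∧ φ) ∨ (ψ ∧ ψ) = False ∨ P = P
φ ∨ φ = False ∨ False = False
((φ ∧ φ) ∨ (ψ ∧ ψ)) ∧ (φ ∨ φ) = P ∧ False = False
False ∉ {True, P}.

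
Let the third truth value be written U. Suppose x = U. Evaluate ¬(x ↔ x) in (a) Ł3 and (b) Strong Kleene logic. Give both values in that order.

false; U

In Ł3: x ↔ x = U ↔ U = true  [1 − |½−½|]
¬(x ↔ x) = ¬true = false
In Strong Kleene logic: x ↔ x = U ↔ U = U
¬(x ↔ x) = ¬U = U
They differ because Ł3 and Strong Kleene logic treat U differently under implication.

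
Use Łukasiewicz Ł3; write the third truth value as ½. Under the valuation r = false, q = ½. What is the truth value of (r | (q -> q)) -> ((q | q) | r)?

q -> q = ½ -> ½ = true  [min(1, 1−½+½)]
r | (q -> q) = false | true = true
q | q = ½ | ½ = ½
(q | q) | r = ½ | false = ½
(r | (q -> q)) -> ((q | q) | r) = true -> ½ = ½

½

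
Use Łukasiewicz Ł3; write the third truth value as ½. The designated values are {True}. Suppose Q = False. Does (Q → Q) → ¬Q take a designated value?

Q → Q = False → False = True
¬Q = ¬False = True
(Q → Q) → ¬Q = True → True = True
True ∈ {True}.

Yes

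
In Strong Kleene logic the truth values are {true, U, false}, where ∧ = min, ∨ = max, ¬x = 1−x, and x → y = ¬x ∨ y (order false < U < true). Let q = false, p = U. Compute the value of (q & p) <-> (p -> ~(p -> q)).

U

q & p = false & U = false
p -> q = U -> false = U  [~U | false]
~(p -> q) = ~U = U
p -> ~(p -> q) = U -> U = U
(q & p) <-> (p -> ~(p -> q)) = false <-> U = U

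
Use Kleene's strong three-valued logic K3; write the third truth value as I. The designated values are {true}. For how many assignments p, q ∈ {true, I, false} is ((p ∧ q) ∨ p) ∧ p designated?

Designated under: (p=true, q=true); (p=true, q=I); (p=true, q=false).

3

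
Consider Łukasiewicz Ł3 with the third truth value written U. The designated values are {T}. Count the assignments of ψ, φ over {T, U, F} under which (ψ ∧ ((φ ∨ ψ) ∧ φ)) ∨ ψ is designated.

Designated under: (ψ=T, φ=T); (ψ=T, φ=U); (ψ=T, φ=F).

3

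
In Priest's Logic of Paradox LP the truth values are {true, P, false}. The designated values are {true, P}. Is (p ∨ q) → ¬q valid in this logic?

Countermodel: p=true, q=true gives false, which is not designated.

No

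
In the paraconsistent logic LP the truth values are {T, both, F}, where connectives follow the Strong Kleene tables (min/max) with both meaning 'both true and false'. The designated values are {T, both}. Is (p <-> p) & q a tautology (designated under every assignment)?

No

Countermodel: p=T, q=F gives F, which is not designated.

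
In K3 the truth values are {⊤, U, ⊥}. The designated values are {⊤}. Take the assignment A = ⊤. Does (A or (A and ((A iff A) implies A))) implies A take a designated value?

A iff A = ⊤ iff ⊤ = ⊤
(A iff A) implies A = ⊤ implies ⊤ = ⊤
A and ((A iff A) implies A) = ⊤ and ⊤ = ⊤
A or (A and ((A iff A) implies A)) = ⊤ or ⊤ = ⊤
(A or (A and ((A iff A) implies A))) implies A = ⊤ implies ⊤ = ⊤
⊤ ∈ {⊤}.

Yes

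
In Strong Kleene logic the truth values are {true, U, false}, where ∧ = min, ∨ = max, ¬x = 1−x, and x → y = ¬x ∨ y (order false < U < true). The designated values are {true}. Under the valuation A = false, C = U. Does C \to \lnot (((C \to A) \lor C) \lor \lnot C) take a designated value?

No

C \to A = U \to false = U  [\lnot U \lor false]
(C \to A) \lor C = U \lor U = U
\lnot C = \lnot U = U
((C \to A) \lor C) \lor \lnot C = U \lor U = U
\lnot (((C \to A) \lor C) \lor \lnot C) = \lnot U = U
C \to \lnot (((C \to A) \lor C) \lor \lnot C) = U \to U = U
U ∉ {true}.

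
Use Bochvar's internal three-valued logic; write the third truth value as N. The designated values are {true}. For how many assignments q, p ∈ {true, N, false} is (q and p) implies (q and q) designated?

Designated under: (q=true, p=true); (q=true, p=false); (q=false, p=true); (q=false, p=false).

4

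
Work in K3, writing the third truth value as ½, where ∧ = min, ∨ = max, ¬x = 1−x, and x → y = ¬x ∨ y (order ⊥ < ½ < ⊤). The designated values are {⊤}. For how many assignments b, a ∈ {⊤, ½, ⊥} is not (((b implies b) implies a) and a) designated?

Designated under: (b=⊤, a=⊥); (b=½, a=⊥); (b=⊥, a=⊥).

3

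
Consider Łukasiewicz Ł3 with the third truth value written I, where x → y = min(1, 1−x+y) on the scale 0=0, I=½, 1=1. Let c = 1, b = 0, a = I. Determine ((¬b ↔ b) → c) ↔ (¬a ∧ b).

0

¬b = ¬0 = 1
¬b ↔ b = 1 ↔ 0 = 0
(¬b ↔ b) → c = 0 → 1 = 1
¬a = ¬I = I
¬a ∧ b = I ∧ 0 = 0
((¬b ↔ b) → c) ↔ (¬a ∧ b) = 1 ↔ 0 = 0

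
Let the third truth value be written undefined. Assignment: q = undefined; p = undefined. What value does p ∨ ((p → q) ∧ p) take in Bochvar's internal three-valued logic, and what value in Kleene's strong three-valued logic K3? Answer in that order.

In Bochvar's internal three-valued logic: p → q = undefined → undefined = undefined
(p → q) ∧ p = undefined ∧ undefined = undefined
p ∨ ((p → q) ∧ p) = undefined ∨ undefined = undefined
In Kleene's strong three-valued logic K3: p → q = undefined → undefined = undefined
(p → q) ∧ p = undefined ∧ undefined = undefined
p ∨ ((p → q) ∧ p) = undefined ∨ undefined = undefined

undefined; undefined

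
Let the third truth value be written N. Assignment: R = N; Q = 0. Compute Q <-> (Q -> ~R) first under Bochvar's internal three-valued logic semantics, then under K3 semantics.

In Bochvar's internal three-valued logic: ~R = ~N = N
Q -> ~R = 0 -> N = N  [any arg is the third value ⇒ result is the third value]
Q <-> (Q -> ~R) = 0 <-> N = N
In K3: ~R = ~N = N
Q -> ~R = 0 -> N = 1  [~0 | N]
Q <-> (Q -> ~R) = 0 <-> 1 = 0
They differ because Bochvar's internal three-valued logic and K3 treat N differently under the binary connectives.

N; 0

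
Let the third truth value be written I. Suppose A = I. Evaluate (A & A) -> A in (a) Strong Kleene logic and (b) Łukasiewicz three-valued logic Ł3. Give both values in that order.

In Strong Kleene logic: A & A = I & I = I
(A & A) -> A = I -> I = I  [~I | I]
In Łukasiewicz three-valued logic Ł3: A & A = I & I = I
(A & A) -> A = I -> I = True
They differ because Strong Kleene logic and Łukasiewicz three-valued logic Ł3 treat I differently under implication.

I; True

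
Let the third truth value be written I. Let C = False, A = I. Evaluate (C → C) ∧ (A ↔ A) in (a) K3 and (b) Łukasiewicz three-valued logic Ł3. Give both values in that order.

I; True

In K3: C → C = False → False = True
A ↔ A = I ↔ I = I
(C → C) ∧ (A ↔ A) = True ∧ I = I
In Łukasiewicz three-valued logic Ł3: C → C = False → False = True
A ↔ A = I ↔ I = True  [1 − |½−½|]
(C → C) ∧ (A ↔ A) = True ∧ True = True
They differ because K3 and Łukasiewicz three-valued logic Ł3 treat I differently under implication.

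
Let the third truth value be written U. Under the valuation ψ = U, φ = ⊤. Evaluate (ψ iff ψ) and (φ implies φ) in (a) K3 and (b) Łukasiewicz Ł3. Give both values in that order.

In K3: ψ iff ψ = U iff U = U
φ implies φ = ⊤ implies ⊤ = ⊤
(ψ iff ψ) and (φ implies φ) = U and ⊤ = U
In Łukasiewicz Ł3: ψ iff ψ = U iff U = ⊤  [1 − |½−½|]
φ implies φ = ⊤ implies ⊤ = ⊤
(ψ iff ψ) and (φ implies φ) = ⊤ and ⊤ = ⊤
They differ because K3 and Łukasiewicz Ł3 treat U differently under implication.

U; ⊤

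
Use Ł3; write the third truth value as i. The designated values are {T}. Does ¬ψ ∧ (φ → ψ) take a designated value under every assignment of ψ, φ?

No

Countermodel: ψ=T, φ=T gives F, which is not designated.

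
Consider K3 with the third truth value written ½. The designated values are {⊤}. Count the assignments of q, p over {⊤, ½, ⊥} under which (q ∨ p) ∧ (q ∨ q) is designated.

Designated under: (q=⊤, p=⊤); (q=⊤, p=½); (q=⊤, p=⊥).

3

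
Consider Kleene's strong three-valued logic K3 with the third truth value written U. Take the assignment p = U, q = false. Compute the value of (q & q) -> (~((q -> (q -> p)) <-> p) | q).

q & q = false & false = false
q -> p = false -> U = true  [~false | U]
q -> (q -> p) = false -> true = true
(q -> (q -> p)) <-> p = true <-> U = U
~((q -> (q -> p)) <-> p) = ~U = U
~((q -> (q -> p)) <-> p) | q = U | false = U
(q & q) -> (~((q -> (q -> p)) <-> p) | q) = false -> U = true

true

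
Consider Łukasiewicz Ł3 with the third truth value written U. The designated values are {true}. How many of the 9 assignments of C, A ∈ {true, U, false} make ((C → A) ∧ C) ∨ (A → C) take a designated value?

Of the 9 assignments, 6 give a value in {true}.

6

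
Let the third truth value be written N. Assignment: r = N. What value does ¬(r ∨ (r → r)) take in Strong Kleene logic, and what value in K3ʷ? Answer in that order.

In Strong Kleene logic: r → r = N → N = N  [¬N ∨ N]
r ∨ (r → r) = N ∨ N = N
¬(r ∨ (r → r)) = ¬N = N
In K3ʷ: r → r = N → N = N  [any arg is the third value ⇒ result is the third value]
r ∨ (r → r) = N ∨ N = N
¬(r ∨ (r → r)) = ¬N = N

N; N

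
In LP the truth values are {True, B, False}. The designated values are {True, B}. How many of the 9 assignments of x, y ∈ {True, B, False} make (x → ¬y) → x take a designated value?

Of the 9 assignments, 6 give a value in {True, B}.

6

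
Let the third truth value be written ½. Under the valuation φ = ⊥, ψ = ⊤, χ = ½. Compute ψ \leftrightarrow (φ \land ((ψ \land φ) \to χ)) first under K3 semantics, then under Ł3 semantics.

⊥; ⊥

In K3: ψ \land φ = ⊤ \land ⊥ = ⊥
(ψ \land φ) \to χ = ⊥ \to ½ = ⊤
φ \land ((ψ \land φ) \to χ) = ⊥ \land ⊤ = ⊥
ψ \leftrightarrow (φ \land ((ψ \land φ) \to χ)) = ⊤ \leftrightarrow ⊥ = ⊥
In Ł3: ψ \land φ = ⊤ \land ⊥ = ⊥
(ψ \land φ) \to χ = ⊥ \to ½ = ⊤  [min(1, 1−0+½)]
φ \land ((ψ \land φ) \to χ) = ⊥ \land ⊤ = ⊥
ψ \leftrightarrow (φ \land ((ψ \land φ) \to χ)) = ⊤ \leftrightarrow ⊥ = ⊥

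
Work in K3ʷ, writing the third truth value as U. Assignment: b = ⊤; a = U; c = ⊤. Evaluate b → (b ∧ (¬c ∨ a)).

U

¬c = ¬⊤ = ⊥
¬c ∨ a = ⊥ ∨ U = U
b ∧ (¬c ∨ a) = ⊤ ∧ U = U
b → (b ∧ (¬c ∨ a)) = ⊤ → U = U  [any arg is the third value ⇒ result is the third value]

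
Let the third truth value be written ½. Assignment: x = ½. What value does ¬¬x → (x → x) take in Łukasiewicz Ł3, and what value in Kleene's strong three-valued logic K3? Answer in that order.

⊤; ½

In Łukasiewicz Ł3: ¬x = ¬½ = ½
¬¬x = ¬½ = ½
x → x = ½ → ½ = ⊤  [min(1, 1−½+½)]
¬¬x → (x → x) = ½ → ⊤ = ⊤
In Kleene's strong three-valued logic K3: ¬x = ¬½ = ½
¬¬x = ¬½ = ½
x → x = ½ → ½ = ½
¬¬x → (x → x) = ½ → ½ = ½
They differ because Łukasiewicz Ł3 and Kleene's strong three-valued logic K3 treat ½ differently under implication.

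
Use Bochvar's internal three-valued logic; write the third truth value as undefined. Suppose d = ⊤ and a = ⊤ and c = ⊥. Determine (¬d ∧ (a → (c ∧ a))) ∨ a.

⊤

¬d = ¬⊤ = ⊥
c ∧ a = ⊥ ∧ ⊤ = ⊥
a → (c ∧ a) = ⊤ → ⊥ = ⊥
¬d ∧ (a → (c ∧ a)) = ⊥ ∧ ⊥ = ⊥
(¬d ∧ (a → (c ∧ a))) ∨ a = ⊥ ∨ ⊤ = ⊤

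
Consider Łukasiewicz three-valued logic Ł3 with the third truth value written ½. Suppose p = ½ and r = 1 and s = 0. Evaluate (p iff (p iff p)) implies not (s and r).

1

p iff p = ½ iff ½ = 1  [1 − |½−½|]
p iff (p iff p) = ½ iff 1 = ½
s and r = 0 and 1 = 0
not (s and r) = not 0 = 1
(p iff (p iff p)) implies not (s and r) = ½ implies 1 = 1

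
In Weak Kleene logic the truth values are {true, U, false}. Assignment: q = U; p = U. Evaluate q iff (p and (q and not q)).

not q = not U = U
q and not q = U and U = U
p and (q and not q) = U and U = U
q iff (p and (q and not q)) = U iff U = U

U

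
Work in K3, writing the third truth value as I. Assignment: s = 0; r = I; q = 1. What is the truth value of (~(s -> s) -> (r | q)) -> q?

1

s -> s = 0 -> 0 = 1
~(s -> s) = ~1 = 0
r | q = I | 1 = 1
~(s -> s) -> (r | q) = 0 -> 1 = 1
(~(s -> s) -> (r | q)) -> q = 1 -> 1 = 1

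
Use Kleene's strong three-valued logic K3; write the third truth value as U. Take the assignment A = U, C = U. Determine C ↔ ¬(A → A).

A → A = U → U = U
¬(A → A) = ¬U = U
C ↔ ¬(A → A) = U ↔ U = U

U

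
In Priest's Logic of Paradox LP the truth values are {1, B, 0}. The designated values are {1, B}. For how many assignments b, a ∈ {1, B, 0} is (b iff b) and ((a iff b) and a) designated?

Of the 9 assignments, 5 give a value in {1, B}.

5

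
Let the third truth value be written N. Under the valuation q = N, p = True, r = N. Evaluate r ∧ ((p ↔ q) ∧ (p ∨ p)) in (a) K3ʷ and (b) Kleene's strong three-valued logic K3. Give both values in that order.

N; N

In K3ʷ: p ↔ q = True ↔ N = N
p ∨ p = True ∨ True = True
(p ↔ q) ∧ (p ∨ p) = N ∧ True = N
r ∧ ((p ↔ q) ∧ (p ∨ p)) = N ∧ N = N
In Kleene's strong three-valued logic K3: p ↔ q = True ↔ N = N
p ∨ p = True ∨ True = True
(p ↔ q) ∧ (p ∨ p) = N ∧ True = N
r ∧ ((p ↔ q) ∧ (p ∨ p)) = N ∧ N = N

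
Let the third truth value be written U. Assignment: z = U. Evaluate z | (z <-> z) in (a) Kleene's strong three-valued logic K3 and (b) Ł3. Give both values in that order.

U; true

In Kleene's strong three-valued logic K3: z <-> z = U <-> U = U
z | (z <-> z) = U | U = U
In Ł3: z <-> z = U <-> U = true
z | (z <-> z) = U | true = true
They differ because Kleene's strong three-valued logic K3 and Ł3 treat U differently under implication.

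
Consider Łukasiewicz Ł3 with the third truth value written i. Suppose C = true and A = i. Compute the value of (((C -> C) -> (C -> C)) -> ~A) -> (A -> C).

C -> C = true -> true = true
C -> C = true -> true = true
(C -> C) -> (C -> C) = true -> true = true
~A = ~i = i
((C -> C) -> (C -> C)) -> ~A = true -> i = i  [min(1, 1−1+½)]
A -> C = i -> true = true
(((C -> C) -> (C -> C)) -> ~A) -> (A -> C) = i -> true = true

true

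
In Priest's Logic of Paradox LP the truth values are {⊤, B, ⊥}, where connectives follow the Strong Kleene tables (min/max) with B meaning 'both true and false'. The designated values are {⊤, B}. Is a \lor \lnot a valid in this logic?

Yes

Every assignment of a over {⊤, B, ⊥} gives a value in {⊤, B}.
In particular, with a=B: a \lor \lnot a = B.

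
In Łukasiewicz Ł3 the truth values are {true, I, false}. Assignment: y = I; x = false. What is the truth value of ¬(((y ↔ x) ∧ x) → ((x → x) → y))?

false

y ↔ x = I ↔ false = I  [1 − |½−0|]
(y ↔ x) ∧ x = I ∧ false = false
x → x = false → false = true
(x → x) → y = true → I = I
((y ↔ x) ∧ x) → ((x → x) → y) = false → I = true
¬(((y ↔ x) ∧ x) → ((x → x) → y)) = ¬true = false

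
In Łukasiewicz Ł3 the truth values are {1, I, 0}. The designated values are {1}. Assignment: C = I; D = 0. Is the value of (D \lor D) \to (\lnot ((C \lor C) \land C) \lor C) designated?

Yes

D \lor D = 0 \lor 0 = 0
C \lor C = I \lor I = I
(C \lor C) \land C = I \land I = I
\lnot ((C \lor C) \land C) = \lnot I = I
\lnot ((C \lor C) \land C) \lor C = I \lor I = I
(D \lor D) \to (\lnot ((C \lor C) \land C) \lor C) = 0 \to I = 1  [min(1, 1−0+½)]
1 ∈ {1}.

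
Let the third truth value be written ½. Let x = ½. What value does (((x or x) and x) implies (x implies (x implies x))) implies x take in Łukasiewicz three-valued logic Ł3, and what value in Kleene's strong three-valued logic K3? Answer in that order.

In Łukasiewicz three-valued logic Ł3: x or x = ½ or ½ = ½
(x or x) and x = ½ and ½ = ½
x implies x = ½ implies ½ = true  [min(1, 1−½+½)]
x implies (x implies x) = ½ implies true = true
((x or x) and x) implies (x implies (x implies x)) = ½ implies true = true
(((x or x) and x) implies (x implies (x implies x))) implies x = true implies ½ = ½
In Kleene's strong three-valued logic K3: x or x = ½ or ½ = ½
(x or x) and x = ½ and ½ = ½
x implies x = ½ implies ½ = ½  [not ½ or ½]
x implies (x implies x) = ½ implies ½ = ½
((x or x) and x) implies (x implies (x implies x)) = ½ implies ½ = ½
(((x or x) and x) implies (x implies (x implies x))) implies x = ½ implies ½ = ½

½; ½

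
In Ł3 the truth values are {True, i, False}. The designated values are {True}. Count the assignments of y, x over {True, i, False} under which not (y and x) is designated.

5

Of the 9 assignments, 5 give a value in {True}.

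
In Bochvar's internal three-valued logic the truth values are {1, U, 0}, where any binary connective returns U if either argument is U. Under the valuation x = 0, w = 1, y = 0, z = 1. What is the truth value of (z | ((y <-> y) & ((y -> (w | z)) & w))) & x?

0

y <-> y = 0 <-> 0 = 1
w | z = 1 | 1 = 1
y -> (w | z) = 0 -> 1 = 1
(y -> (w | z)) & w = 1 & 1 = 1
(y <-> y) & ((y -> (w | z)) & w) = 1 & 1 = 1
z | ((y <-> y) & ((y -> (w | z)) & w)) = 1 | 1 = 1
(z | ((y <-> y) & ((y -> (w | z)) & w))) & x = 1 & 0 = 0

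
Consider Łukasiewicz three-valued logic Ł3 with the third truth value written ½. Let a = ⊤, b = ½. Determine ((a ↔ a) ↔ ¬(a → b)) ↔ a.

½

a ↔ a = ⊤ ↔ ⊤ = ⊤
a → b = ⊤ → ½ = ½
¬(a → b) = ¬½ = ½
(a ↔ a) ↔ ¬(a → b) = ⊤ ↔ ½ = ½
((a ↔ a) ↔ ¬(a → b)) ↔ a = ½ ↔ ⊤ = ½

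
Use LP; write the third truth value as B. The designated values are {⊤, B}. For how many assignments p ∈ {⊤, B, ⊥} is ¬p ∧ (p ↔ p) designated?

2

p=⊤: ⊥ ·
p=B: B ✓
p=⊥: ⊤ ✓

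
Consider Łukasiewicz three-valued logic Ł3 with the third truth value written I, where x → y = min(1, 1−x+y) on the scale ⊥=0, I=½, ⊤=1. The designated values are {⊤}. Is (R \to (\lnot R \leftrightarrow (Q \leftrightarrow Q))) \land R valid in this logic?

Countermodel: R=⊤, Q=⊤ gives ⊥, which is not designated.

No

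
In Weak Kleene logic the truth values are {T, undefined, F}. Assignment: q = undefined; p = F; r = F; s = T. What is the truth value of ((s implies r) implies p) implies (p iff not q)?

undefined

s implies r = T implies F = F
(s implies r) implies p = F implies F = T
not q = not undefined = undefined
p iff not q = F iff undefined = undefined
((s implies r) implies p) implies (p iff not q) = T implies undefined = undefined  [any arg is the third value ⇒ result is the third value]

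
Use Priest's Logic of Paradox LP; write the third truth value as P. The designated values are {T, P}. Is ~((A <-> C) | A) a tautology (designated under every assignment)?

Countermodel: A=T, C=T gives F, which is not designated.

No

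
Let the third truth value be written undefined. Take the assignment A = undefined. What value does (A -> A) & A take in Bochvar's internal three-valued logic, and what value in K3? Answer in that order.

undefined; undefined

In Bochvar's internal three-valued logic: A -> A = undefined -> undefined = undefined  [any arg is the third value ⇒ result is the third value]
(A -> A) & A = undefined & undefined = undefined
In K3: A -> A = undefined -> undefined = undefined
(A -> A) & A = undefined & undefined = undefined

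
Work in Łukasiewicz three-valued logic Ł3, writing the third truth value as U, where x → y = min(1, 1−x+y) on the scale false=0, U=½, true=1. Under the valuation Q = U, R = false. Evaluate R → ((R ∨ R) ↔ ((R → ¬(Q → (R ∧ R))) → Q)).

true

R ∨ R = false ∨ false = false
R ∧ R = false ∧ false = false
Q → (R ∧ R) = U → false = U  [min(1, 1−½+0)]
¬(Q → (R ∧ R)) = ¬U = U
R → ¬(Q → (R ∧ R)) = false → U = true
(R → ¬(Q → (R ∧ R))) → Q = true → U = U
(R ∨ R) ↔ ((R → ¬(Q → (R ∧ R))) → Q) = false ↔ U = U
R → ((R ∨ R) ↔ ((R → ¬(Q → (R ∧ R))) → Q)) = false → U = true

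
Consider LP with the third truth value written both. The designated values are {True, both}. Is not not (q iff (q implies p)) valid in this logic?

No

Countermodel: q=True, p=False gives False, which is not designated.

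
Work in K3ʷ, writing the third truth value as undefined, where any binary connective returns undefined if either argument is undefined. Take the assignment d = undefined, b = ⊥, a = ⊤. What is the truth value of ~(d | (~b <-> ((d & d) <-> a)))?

~b = ~⊥ = ⊤
d & d = undefined & undefined = undefined
(d & d) <-> a = undefined <-> ⊤ = undefined
~b <-> ((d & d) <-> a) = ⊤ <-> undefined = undefined
d | (~b <-> ((d & d) <-> a)) = undefined | undefined = undefined
~(d | (~b <-> ((d & d) <-> a))) = ~undefined = undefined

undefined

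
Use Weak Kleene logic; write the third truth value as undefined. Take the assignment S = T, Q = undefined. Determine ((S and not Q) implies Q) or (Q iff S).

undefined

not Q = not undefined = undefined
S and not Q = T and undefined = undefined
(S and not Q) implies Q = undefined implies undefined = undefined  [any arg is the third value ⇒ result is the third value]
Q iff S = undefined iff T = undefined
((S and not Q) implies Q) or (Q iff S) = undefined or undefined = undefined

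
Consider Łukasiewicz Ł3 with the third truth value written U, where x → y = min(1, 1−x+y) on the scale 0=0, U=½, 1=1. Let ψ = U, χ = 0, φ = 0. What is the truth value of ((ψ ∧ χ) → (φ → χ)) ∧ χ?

0

ψ ∧ χ = U ∧ 0 = 0
φ → χ = 0 → 0 = 1
(ψ ∧ χ) → (φ → χ) = 0 → 1 = 1
((ψ ∧ χ) → (φ → χ)) ∧ χ = 1 ∧ 0 = 0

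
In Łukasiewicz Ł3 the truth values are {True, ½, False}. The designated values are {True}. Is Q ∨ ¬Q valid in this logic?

Countermodel: Q=½ gives ½, which is not designated.

No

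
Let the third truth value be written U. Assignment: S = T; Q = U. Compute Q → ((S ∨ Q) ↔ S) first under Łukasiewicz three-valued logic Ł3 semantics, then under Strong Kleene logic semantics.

In Łukasiewicz three-valued logic Ł3: S ∨ Q = T ∨ U = T
(S ∨ Q) ↔ S = T ↔ T = T
Q → ((S ∨ Q) ↔ S) = U → T = T  [min(1, 1−½+1)]
In Strong Kleene logic: S ∨ Q = T ∨ U = T
(S ∨ Q) ↔ S = T ↔ T = T
Q → ((S ∨ Q) ↔ S) = U → T = T  [¬U ∨ T]

T; T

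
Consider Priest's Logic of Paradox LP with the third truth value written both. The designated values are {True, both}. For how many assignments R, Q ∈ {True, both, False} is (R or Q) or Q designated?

Of the 9 assignments, 8 give a value in {True, both}.

8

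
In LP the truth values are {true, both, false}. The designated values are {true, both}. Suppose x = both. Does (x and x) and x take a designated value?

Yes

x and x = both and both = both
(x and x) and x = both and both = both
both ∈ {true, both}.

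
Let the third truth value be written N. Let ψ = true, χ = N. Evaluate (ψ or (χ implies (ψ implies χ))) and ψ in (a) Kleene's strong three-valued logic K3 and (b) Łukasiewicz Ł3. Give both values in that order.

true; true

In Kleene's strong three-valued logic K3: ψ implies χ = true implies N = N  [not true or N]
χ implies (ψ implies χ) = N implies N = N
ψ or (χ implies (ψ implies χ)) = true or N = true
(ψ or (χ implies (ψ implies χ))) and ψ = true and true = true
In Łukasiewicz Ł3: ψ implies χ = true implies N = N
χ implies (ψ implies χ) = N implies N = true
ψ or (χ implies (ψ implies χ)) = true or true = true
(ψ or (χ implies (ψ implies χ))) and ψ = true and true = true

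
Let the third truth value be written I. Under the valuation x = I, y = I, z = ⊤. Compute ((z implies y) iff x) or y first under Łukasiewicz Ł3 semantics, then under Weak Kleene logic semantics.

In Łukasiewicz Ł3: z implies y = ⊤ implies I = I  [min(1, 1−1+½)]
(z implies y) iff x = I iff I = ⊤
((z implies y) iff x) or y = ⊤ or I = ⊤
In Weak Kleene logic: z implies y = ⊤ implies I = I  [any arg is the third value ⇒ result is the third value]
(z implies y) iff x = I iff I = I
((z implies y) iff x) or y = I or I = I
They differ because Łukasiewicz Ł3 and Weak Kleene logic treat I differently under the binary connectives.

⊤; I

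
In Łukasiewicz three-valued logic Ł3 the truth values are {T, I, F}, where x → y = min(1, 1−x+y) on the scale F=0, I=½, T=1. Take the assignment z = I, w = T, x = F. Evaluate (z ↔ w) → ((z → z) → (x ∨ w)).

z ↔ w = I ↔ T = I  [1 − |½−1|]
z → z = I → I = T
x ∨ w = F ∨ T = T
(z → z) → (x ∨ w) = T → T = T
(z ↔ w) → ((z → z) → (x ∨ w)) = I → T = T

T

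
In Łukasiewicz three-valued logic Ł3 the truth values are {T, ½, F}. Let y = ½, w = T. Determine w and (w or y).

w or y = T or ½ = T
w and (w or y) = T and T = T

T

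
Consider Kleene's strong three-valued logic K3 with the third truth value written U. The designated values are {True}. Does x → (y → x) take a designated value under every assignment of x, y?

Countermodel: x=U, y=True gives U, which is not designated.

No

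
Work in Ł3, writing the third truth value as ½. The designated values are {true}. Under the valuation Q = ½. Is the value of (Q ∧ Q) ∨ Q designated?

No

Q ∧ Q = ½ ∧ ½ = ½
(Q ∧ Q) ∨ Q = ½ ∨ ½ = ½
½ ∉ {true}.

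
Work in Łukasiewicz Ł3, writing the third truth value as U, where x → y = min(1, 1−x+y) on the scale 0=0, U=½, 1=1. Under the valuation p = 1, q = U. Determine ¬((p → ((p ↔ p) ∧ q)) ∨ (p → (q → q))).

p ↔ p = 1 ↔ 1 = 1
(p ↔ p) ∧ q = 1 ∧ U = U
p → ((p ↔ p) ∧ q) = 1 → U = U
q → q = U → U = 1
p → (q → q) = 1 → 1 = 1
(p → ((p ↔ p) ∧ q)) ∨ (p → (q → q)) = U ∨ 1 = 1
¬((p → ((p ↔ p) ∧ q)) ∨ (p → (q → q))) = ¬1 = 0

0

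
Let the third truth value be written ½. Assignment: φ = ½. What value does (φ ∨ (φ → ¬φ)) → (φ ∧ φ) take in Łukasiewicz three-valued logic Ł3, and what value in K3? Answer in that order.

½; ½

In Łukasiewicz three-valued logic Ł3: ¬φ = ¬½ = ½
φ → ¬φ = ½ → ½ = True
φ ∨ (φ → ¬φ) = ½ ∨ True = True
φ ∧ φ = ½ ∧ ½ = ½
(φ ∨ (φ → ¬φ)) → (φ ∧ φ) = True → ½ = ½
In K3: ¬φ = ¬½ = ½
φ → ¬φ = ½ → ½ = ½
φ ∨ (φ → ¬φ) = ½ ∨ ½ = ½
φ ∧ φ = ½ ∧ ½ = ½
(φ ∨ (φ → ¬φ)) → (φ ∧ φ) = ½ → ½ = ½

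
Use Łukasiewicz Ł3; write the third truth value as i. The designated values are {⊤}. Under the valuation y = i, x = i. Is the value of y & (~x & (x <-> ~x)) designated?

No

~x = ~i = i
~x = ~i = i
x <-> ~x = i <-> i = ⊤  [1 − |½−½|]
~x & (x <-> ~x) = i & ⊤ = i
y & (~x & (x <-> ~x)) = i & i = i
i ∉ {⊤}.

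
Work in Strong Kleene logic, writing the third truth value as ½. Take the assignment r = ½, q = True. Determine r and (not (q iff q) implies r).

½

q iff q = True iff True = True
not (q iff q) = not True = False
not (q iff q) implies r = False implies ½ = True  [not False or ½]
r and (not (q iff q) implies r) = ½ and True = ½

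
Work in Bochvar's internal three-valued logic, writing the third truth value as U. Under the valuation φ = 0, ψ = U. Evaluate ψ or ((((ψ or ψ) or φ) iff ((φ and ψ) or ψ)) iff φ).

ψ or ψ = U or U = U
(ψ or ψ) or φ = U or 0 = U
φ and ψ = 0 and U = U
(φ and ψ) or ψ = U or U = U
((ψ or ψ) or φ) iff ((φ and ψ) or ψ) = U iff U = U
(((ψ or ψ) or φ) iff ((φ and ψ) or ψ)) iff φ = U iff 0 = U
ψ or ((((ψ or ψ) or φ) iff ((φ and ψ) or ψ)) iff φ) = U or U = U

U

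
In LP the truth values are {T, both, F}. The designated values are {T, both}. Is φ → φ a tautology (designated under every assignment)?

Yes

Every assignment of φ over {T, both, F} gives a value in {T, both}.
In particular, with φ=both: φ → φ = both.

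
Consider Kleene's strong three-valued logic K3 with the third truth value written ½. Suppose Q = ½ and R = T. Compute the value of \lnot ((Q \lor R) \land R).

F

Q \lor R = ½ \lor T = T
(Q \lor R) \land R = T \land T = T
\lnot ((Q \lor R) \land R) = \lnot T = F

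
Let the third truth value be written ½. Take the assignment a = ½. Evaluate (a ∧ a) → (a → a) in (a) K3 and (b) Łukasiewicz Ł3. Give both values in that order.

½; True

In K3: a ∧ a = ½ ∧ ½ = ½
a → a = ½ → ½ = ½  [¬½ ∨ ½]
(a ∧ a) → (a → a) = ½ → ½ = ½
In Łukasiewicz Ł3: a ∧ a = ½ ∧ ½ = ½
a → a = ½ → ½ = True
(a ∧ a) → (a → a) = ½ → True = True
They differ because K3 and Łukasiewicz Ł3 treat ½ differently under implication.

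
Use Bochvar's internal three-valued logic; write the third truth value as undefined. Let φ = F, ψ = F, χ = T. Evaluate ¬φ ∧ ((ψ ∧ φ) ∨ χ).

T

¬φ = ¬F = T
ψ ∧ φ = F ∧ F = F
(ψ ∧ φ) ∨ χ = F ∨ T = T
¬φ ∧ ((ψ ∧ φ) ∨ χ) = T ∧ T = T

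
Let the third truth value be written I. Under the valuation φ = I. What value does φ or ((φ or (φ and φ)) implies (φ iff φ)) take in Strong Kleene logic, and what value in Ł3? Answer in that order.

I; ⊤

In Strong Kleene logic: φ and φ = I and I = I
φ or (φ and φ) = I or I = I
φ iff φ = I iff I = I
(φ or (φ and φ)) implies (φ iff φ) = I implies I = I  [not I or I]
φ or ((φ or (φ and φ)) implies (φ iff φ)) = I or I = I
In Ł3: φ and φ = I and I = I
φ or (φ and φ) = I or I = I
φ iff φ = I iff I = ⊤
(φ or (φ and φ)) implies (φ iff φ) = I implies ⊤ = ⊤
φ or ((φ or (φ and φ)) implies (φ iff φ)) = I or ⊤ = ⊤
They differ because Strong Kleene logic and Ł3 treat I differently under implication.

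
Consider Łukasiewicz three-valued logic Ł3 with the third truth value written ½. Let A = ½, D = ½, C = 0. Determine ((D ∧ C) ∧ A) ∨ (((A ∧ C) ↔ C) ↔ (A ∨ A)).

D ∧ C = ½ ∧ 0 = 0
(D ∧ C) ∧ A = 0 ∧ ½ = 0
A ∧ C = ½ ∧ 0 = 0
(A ∧ C) ↔ C = 0 ↔ 0 = 1
A ∨ A = ½ ∨ ½ = ½
((A ∧ C) ↔ C) ↔ (A ∨ A) = 1 ↔ ½ = ½  [1 − |1−½|]
((D ∧ C) ∧ A) ∨ (((A ∧ C) ↔ C) ↔ (A ∨ A)) = 0 ∨ ½ = ½

½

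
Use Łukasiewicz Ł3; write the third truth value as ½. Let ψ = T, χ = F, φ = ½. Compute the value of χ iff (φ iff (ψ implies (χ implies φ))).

χ implies φ = F implies ½ = T  [min(1, 1−0+½)]
ψ implies (χ implies φ) = T implies T = T
φ iff (ψ implies (χ implies φ)) = ½ iff T = ½
χ iff (φ iff (ψ implies (χ implies φ))) = F iff ½ = ½

½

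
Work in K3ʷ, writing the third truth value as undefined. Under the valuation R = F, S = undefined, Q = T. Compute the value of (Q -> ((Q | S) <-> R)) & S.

Q | S = T | undefined = undefined
(Q | S) <-> R = undefined <-> F = undefined
Q -> ((Q | S) <-> R) = T -> undefined = undefined  [any arg is the third value ⇒ result is the third value]
(Q -> ((Q | S) <-> R)) & S = undefined & undefined = undefined

undefined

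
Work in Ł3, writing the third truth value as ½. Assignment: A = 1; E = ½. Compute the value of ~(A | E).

0

A | E = 1 | ½ = 1
~(A | E) = ~1 = 0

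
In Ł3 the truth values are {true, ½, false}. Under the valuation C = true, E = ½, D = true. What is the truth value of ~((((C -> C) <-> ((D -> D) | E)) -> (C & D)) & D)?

C -> C = true -> true = true
D -> D = true -> true = true
(D -> D) | E = true | ½ = true
(C -> C) <-> ((D -> D) | E) = true <-> true = true
C & D = true & true = true
((C -> C) <-> ((D -> D) | E)) -> (C & D) = true -> true = true
(((C -> C) <-> ((D -> D) | E)) -> (C & D)) & D = true & true = true
~((((C -> C) <-> ((D -> D) | E)) -> (C & D)) & D) = ~true = false

false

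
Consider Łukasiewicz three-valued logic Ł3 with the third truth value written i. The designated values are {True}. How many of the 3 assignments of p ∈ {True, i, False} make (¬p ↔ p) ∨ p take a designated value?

p=True: True ✓
p=i: True ✓
p=False: False ·

2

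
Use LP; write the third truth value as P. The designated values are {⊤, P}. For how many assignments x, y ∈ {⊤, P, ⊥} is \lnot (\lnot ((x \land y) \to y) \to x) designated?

1

Designated under: (x=P, y=P).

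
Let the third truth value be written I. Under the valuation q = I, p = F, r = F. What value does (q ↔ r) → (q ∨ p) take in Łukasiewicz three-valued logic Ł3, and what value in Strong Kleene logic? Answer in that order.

In Łukasiewicz three-valued logic Ł3: q ↔ r = I ↔ F = I
q ∨ p = I ∨ F = I
(q ↔ r) → (q ∨ p) = I → I = T
In Strong Kleene logic: q ↔ r = I ↔ F = I
q ∨ p = I ∨ F = I
(q ↔ r) → (q ∨ p) = I → I = I  [¬I ∨ I]
They differ because Łukasiewicz three-valued logic Ł3 and Strong Kleene logic treat I differently under implication.

T; I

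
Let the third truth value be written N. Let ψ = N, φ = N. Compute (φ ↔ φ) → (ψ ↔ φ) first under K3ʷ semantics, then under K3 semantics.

N; N

In K3ʷ: φ ↔ φ = N ↔ N = N
ψ ↔ φ = N ↔ N = N
(φ ↔ φ) → (ψ ↔ φ) = N → N = N  [any arg is the third value ⇒ result is the third value]
In K3: φ ↔ φ = N ↔ N = N
ψ ↔ φ = N ↔ N = N
(φ ↔ φ) → (ψ ↔ φ) = N → N = N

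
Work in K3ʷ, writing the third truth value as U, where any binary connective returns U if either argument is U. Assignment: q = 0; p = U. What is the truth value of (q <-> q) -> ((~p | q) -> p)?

U

q <-> q = 0 <-> 0 = 1
~p = ~U = U
~p | q = U | 0 = U
(~p | q) -> p = U -> U = U
(q <-> q) -> ((~p | q) -> p) = 1 -> U = U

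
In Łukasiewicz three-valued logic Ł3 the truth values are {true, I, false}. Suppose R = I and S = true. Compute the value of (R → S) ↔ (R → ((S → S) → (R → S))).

R → S = I → true = true  [min(1, 1−½+1)]
S → S = true → true = true
R → S = I → true = true
(S → S) → (R → S) = true → true = true
R → ((S → S) → (R → S)) = I → true = true
(R → S) ↔ (R → ((S → S) → (R → S))) = true ↔ true = true

true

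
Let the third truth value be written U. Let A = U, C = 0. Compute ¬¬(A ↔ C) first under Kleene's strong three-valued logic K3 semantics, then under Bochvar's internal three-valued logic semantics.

In Kleene's strong three-valued logic K3: A ↔ C = U ↔ 0 = U
¬(A ↔ C) = ¬U = U
¬¬(A ↔ C) = ¬U = U
In Bochvar's internal three-valued logic: A ↔ C = U ↔ 0 = U
¬(A ↔ C) = ¬U = U
¬¬(A ↔ C) = ¬U = U

U; U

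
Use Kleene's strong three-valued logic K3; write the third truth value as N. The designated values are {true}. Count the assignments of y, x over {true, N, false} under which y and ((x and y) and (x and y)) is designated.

1

Designated under: (y=true, x=true).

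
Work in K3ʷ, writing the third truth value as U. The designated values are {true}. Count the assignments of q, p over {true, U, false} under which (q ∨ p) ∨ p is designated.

3

Designated under: (q=true, p=true); (q=true, p=false); (q=false, p=true).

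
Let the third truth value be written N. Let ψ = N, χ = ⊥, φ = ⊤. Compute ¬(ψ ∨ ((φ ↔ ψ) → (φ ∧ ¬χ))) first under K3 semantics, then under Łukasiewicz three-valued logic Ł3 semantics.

⊥; ⊥

In K3: φ ↔ ψ = ⊤ ↔ N = N
¬χ = ¬⊥ = ⊤
φ ∧ ¬χ = ⊤ ∧ ⊤ = ⊤
(φ ↔ ψ) → (φ ∧ ¬χ) = N → ⊤ = ⊤  [¬N ∨ ⊤]
ψ ∨ ((φ ↔ ψ) → (φ ∧ ¬χ)) = N ∨ ⊤ = ⊤
¬(ψ ∨ ((φ ↔ ψ) → (φ ∧ ¬χ))) = ¬⊤ = ⊥
In Łukasiewicz three-valued logic Ł3: φ ↔ ψ = ⊤ ↔ N = N  [1 − |1−½|]
¬χ = ¬⊥ = ⊤
φ ∧ ¬χ = ⊤ ∧ ⊤ = ⊤
(φ ↔ ψ) → (φ ∧ ¬χ) = N → ⊤ = ⊤
ψ ∨ ((φ ↔ ψ) → (φ ∧ ¬χ)) = N ∨ ⊤ = ⊤
¬(ψ ∨ ((φ ↔ ψ) → (φ ∧ ¬χ))) = ¬⊤ = ⊥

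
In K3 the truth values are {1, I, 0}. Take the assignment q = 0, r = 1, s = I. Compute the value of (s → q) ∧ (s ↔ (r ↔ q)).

s → q = I → 0 = I  [¬I ∨ 0]
r ↔ q = 1 ↔ 0 = 0
s ↔ (r ↔ q) = I ↔ 0 = I
(s → q) ∧ (s ↔ (r ↔ q)) = I ∧ I = I

I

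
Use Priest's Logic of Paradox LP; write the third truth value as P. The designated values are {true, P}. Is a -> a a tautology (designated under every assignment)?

Every assignment of a over {true, P, false} gives a value in {true, P}.
In particular, with a=P: a -> a = P.

Yes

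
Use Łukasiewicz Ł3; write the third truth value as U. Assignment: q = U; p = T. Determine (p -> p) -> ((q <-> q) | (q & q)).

p -> p = T -> T = T
q <-> q = U <-> U = T  [1 − |½−½|]
q & q = U & U = U
(q <-> q) | (q & q) = T | U = T
(p -> p) -> ((q <-> q) | (q & q)) = T -> T = T

T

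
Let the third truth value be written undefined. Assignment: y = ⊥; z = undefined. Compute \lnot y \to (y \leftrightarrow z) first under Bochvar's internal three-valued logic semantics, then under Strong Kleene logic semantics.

undefined; undefined

In Bochvar's internal three-valued logic: \lnot y = \lnot ⊥ = ⊤
y \leftrightarrow z = ⊥ \leftrightarrow undefined = undefined
\lnot y \to (y \leftrightarrow z) = ⊤ \to undefined = undefined
In Strong Kleene logic: \lnot y = \lnot ⊥ = ⊤
y \leftrightarrow z = ⊥ \leftrightarrow undefined = undefined
\lnot y \to (y \leftrightarrow z) = ⊤ \to undefined = undefined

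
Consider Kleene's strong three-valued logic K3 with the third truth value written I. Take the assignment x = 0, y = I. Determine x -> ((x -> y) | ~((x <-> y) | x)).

1

x -> y = 0 -> I = 1
x <-> y = 0 <-> I = I
(x <-> y) | x = I | 0 = I
~((x <-> y) | x) = ~I = I
(x -> y) | ~((x <-> y) | x) = 1 | I = 1
x -> ((x -> y) | ~((x <-> y) | x)) = 0 -> 1 = 1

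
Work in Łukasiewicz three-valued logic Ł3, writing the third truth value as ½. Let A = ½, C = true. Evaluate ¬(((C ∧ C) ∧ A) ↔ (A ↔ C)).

false

C ∧ C = true ∧ true = true
(C ∧ C) ∧ A = true ∧ ½ = ½
A ↔ C = ½ ↔ true = ½  [1 − |½−1|]
((C ∧ C) ∧ A) ↔ (A ↔ C) = ½ ↔ ½ = true
¬(((C ∧ C) ∧ A) ↔ (A ↔ C)) = ¬true = false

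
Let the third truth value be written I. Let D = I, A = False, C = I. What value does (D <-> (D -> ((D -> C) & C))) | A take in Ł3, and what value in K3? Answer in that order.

I; I

In Ł3: D -> C = I -> I = True
(D -> C) & C = True & I = I
D -> ((D -> C) & C) = I -> I = True
D <-> (D -> ((D -> C) & C)) = I <-> True = I
(D <-> (D -> ((D -> C) & C))) | A = I | False = I
In K3: D -> C = I -> I = I  [~I | I]
(D -> C) & C = I & I = I
D -> ((D -> C) & C) = I -> I = I
D <-> (D -> ((D -> C) & C)) = I <-> I = I
(D <-> (D -> ((D -> C) & C))) | A = I | False = I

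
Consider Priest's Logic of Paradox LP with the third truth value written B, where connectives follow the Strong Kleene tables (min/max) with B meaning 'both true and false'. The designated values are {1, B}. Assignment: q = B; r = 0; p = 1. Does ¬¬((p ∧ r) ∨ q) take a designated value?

p ∧ r = 1 ∧ 0 = 0
(p ∧ r) ∨ q = 0 ∨ B = B
¬((p ∧ r) ∨ q) = ¬B = B
¬¬((p ∧ r) ∨ q) = ¬B = B
B ∈ {1, B}.

Yes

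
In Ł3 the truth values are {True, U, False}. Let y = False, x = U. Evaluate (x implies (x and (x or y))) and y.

False

x or y = U or False = U
x and (x or y) = U and U = U
x implies (x and (x or y)) = U implies U = True  [min(1, 1−½+½)]
(x implies (x and (x or y))) and y = True and False = False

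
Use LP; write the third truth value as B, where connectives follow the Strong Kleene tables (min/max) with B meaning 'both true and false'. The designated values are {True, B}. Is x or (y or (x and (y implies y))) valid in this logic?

Countermodel: x=False, y=False gives False, which is not designated.

No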